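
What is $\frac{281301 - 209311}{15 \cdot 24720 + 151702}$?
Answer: $\frac{35995}{261251} \approx 0.13778$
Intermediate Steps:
$\frac{281301 - 209311}{15 \cdot 24720 + 151702} = \frac{71990}{370800 + 151702} = \frac{71990}{522502} = 71990 \cdot \frac{1}{522502} = \frac{35995}{261251}$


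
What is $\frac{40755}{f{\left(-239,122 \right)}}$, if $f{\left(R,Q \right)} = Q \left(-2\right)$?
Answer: $- \frac{40755}{244} \approx -167.03$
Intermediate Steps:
$f{\left(R,Q \right)} = - 2 Q$
$\frac{40755}{f{\left(-239,122 \right)}} = \frac{40755}{\left(-2\right) 122} = \frac{40755}{-244} = 40755 \left(- \frac{1}{244}\right) = - \frac{40755}{244}$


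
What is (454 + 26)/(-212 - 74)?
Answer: -240/143 ≈ -1.6783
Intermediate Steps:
(454 + 26)/(-212 - 74) = 480/(-286) = 480*(-1/286) = -240/143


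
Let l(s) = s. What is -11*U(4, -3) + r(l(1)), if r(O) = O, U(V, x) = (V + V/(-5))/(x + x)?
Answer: 103/15 ≈ 6.8667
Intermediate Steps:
U(V, x) = 2*V/(5*x) (U(V, x) = (V + V*(-⅕))/((2*x)) = (V - V/5)*(1/(2*x)) = (4*V/5)*(1/(2*x)) = 2*V/(5*x))
-11*U(4, -3) + r(l(1)) = -22*4/(5*(-3)) + 1 = -22*4*(-1)/(5*3) + 1 = -11*(-8/15) + 1 = 88/15 + 1 = 103/15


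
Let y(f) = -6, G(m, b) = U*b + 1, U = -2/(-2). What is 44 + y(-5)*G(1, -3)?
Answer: 56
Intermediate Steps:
U = 1 (U = -2*(-½) = 1)
G(m, b) = 1 + b (G(m, b) = 1*b + 1 = b + 1 = 1 + b)
44 + y(-5)*G(1, -3) = 44 - 6*(1 - 3) = 44 - 6*(-2) = 44 + 12 = 56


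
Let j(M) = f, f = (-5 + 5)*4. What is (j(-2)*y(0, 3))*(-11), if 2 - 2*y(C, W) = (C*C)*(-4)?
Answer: 0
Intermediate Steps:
y(C, W) = 1 + 2*C² (y(C, W) = 1 - C*C*(-4)/2 = 1 - C²*(-4)/2 = 1 - (-2)*C² = 1 + 2*C²)
f = 0 (f = 0*4 = 0)
j(M) = 0
(j(-2)*y(0, 3))*(-11) = (0*(1 + 2*0²))*(-11) = (0*(1 + 2*0))*(-11) = (0*(1 + 0))*(-11) = (0*1)*(-11) = 0*(-11) = 0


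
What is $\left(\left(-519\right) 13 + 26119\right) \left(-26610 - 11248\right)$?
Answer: $-733385176$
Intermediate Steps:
$\left(\left(-519\right) 13 + 26119\right) \left(-26610 - 11248\right) = \left(-6747 + 26119\right) \left(-37858\right) = 19372 \left(-37858\right) = -733385176$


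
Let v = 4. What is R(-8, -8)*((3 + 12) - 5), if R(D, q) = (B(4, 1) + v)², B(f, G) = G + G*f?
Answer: 810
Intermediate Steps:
R(D, q) = 81 (R(D, q) = (1*(1 + 4) + 4)² = (1*5 + 4)² = (5 + 4)² = 9² = 81)
R(-8, -8)*((3 + 12) - 5) = 81*((3 + 12) - 5) = 81*(15 - 5) = 81*10 = 810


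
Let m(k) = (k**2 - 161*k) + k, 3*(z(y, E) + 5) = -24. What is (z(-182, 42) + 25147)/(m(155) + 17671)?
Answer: 4189/2816 ≈ 1.4876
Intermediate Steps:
z(y, E) = -13 (z(y, E) = -5 + (1/3)*(-24) = -5 - 8 = -13)
m(k) = k**2 - 160*k
(z(-182, 42) + 25147)/(m(155) + 17671) = (-13 + 25147)/(155*(-160 + 155) + 17671) = 25134/(155*(-5) + 17671) = 25134/(-775 + 17671) = 25134/16896 = 25134*(1/16896) = 4189/2816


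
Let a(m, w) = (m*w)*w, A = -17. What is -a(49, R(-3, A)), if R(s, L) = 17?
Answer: -14161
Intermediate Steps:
a(m, w) = m*w²
-a(49, R(-3, A)) = -49*17² = -49*289 = -1*14161 = -14161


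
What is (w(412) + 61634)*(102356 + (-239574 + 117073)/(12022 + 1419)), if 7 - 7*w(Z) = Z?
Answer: 592948173613335/94087 ≈ 6.3021e+9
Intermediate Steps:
w(Z) = 1 - Z/7
(w(412) + 61634)*(102356 + (-239574 + 117073)/(12022 + 1419)) = ((1 - 1/7*412) + 61634)*(102356 + (-239574 + 117073)/(12022 + 1419)) = ((1 - 412/7) + 61634)*(102356 - 122501/13441) = (-405/7 + 61634)*(102356 - 122501*1/13441) = 431033*(102356 - 122501/13441)/7 = (431033/7)*(1375644495/13441) = 592948173613335/94087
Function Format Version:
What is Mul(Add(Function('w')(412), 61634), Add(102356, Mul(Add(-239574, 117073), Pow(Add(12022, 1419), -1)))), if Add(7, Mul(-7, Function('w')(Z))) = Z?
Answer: Rational(592948173613335, 94087) ≈ 6.3021e+9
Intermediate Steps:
Function('w')(Z) = Add(1, Mul(Rational(-1, 7), Z))
Mul(Add(Function('w')(412), 61634), Add(102356, Mul(Add(-239574, 117073), Pow(Add(12022, 1419), -1)))) = Mul(Add(Add(1, Mul(Rational(-1, 7), 412)), 61634), Add(102356, Mul(Add(-239574, 117073), Pow(Add(12022, 1419), -1)))) = Mul(Add(Add(1, Rational(-412, 7)), 61634), Add(102356, Mul(-122501, Pow(13441, -1)))) = Mul(Add(Rational(-405, 7), 61634), Add(102356, Mul(-122501, Rational(1, 13441)))) = Mul(Rational(431033, 7), Add(102356, Rational(-122501, 13441))) = Mul(Rational(431033, 7), Rational(1375644495, 13441)) = Rational(592948173613335, 94087)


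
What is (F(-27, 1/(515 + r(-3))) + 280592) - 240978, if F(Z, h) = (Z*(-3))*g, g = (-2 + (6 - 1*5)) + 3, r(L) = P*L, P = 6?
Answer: 39776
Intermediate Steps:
r(L) = 6*L
g = 2 (g = (-2 + (6 - 5)) + 3 = (-2 + 1) + 3 = -1 + 3 = 2)
F(Z, h) = -6*Z (F(Z, h) = (Z*(-3))*2 = -3*Z*2 = -6*Z)
(F(-27, 1/(515 + r(-3))) + 280592) - 240978 = (-6*(-27) + 280592) - 240978 = (162 + 280592) - 240978 = 280754 - 240978 = 39776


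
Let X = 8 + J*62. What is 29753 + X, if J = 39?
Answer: 32179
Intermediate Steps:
X = 2426 (X = 8 + 39*62 = 8 + 2418 = 2426)
29753 + X = 29753 + 2426 = 32179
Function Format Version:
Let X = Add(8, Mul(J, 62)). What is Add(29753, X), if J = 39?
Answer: 32179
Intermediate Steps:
X = 2426 (X = Add(8, Mul(39, 62)) = Add(8, 2418) = 2426)
Add(29753, X) = Add(29753, 2426) = 32179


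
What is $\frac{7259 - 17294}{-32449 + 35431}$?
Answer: $- \frac{3345}{994} \approx -3.3652$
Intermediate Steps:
$\frac{7259 - 17294}{-32449 + 35431} = - \frac{10035}{2982} = \left(-10035\right) \frac{1}{2982} = - \frac{3345}{994}$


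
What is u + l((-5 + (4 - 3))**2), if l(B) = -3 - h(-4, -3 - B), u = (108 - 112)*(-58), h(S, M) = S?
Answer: 233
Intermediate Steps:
u = 232 (u = -4*(-58) = 232)
l(B) = 1 (l(B) = -3 - 1*(-4) = -3 + 4 = 1)
u + l((-5 + (4 - 3))**2) = 232 + 1 = 233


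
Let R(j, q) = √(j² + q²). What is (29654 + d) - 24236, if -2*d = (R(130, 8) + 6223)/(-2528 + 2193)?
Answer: 3636283/670 + √4241/335 ≈ 5427.5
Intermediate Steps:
d = 6223/670 + √4241/335 (d = -(√(130² + 8²) + 6223)/(2*(-2528 + 2193)) = -(√(16900 + 64) + 6223)/(2*(-335)) = -(√16964 + 6223)*(-1)/(2*335) = -(2*√4241 + 6223)*(-1)/(2*335) = -(6223 + 2*√4241)*(-1)/(2*335) = -(-6223/335 - 2*√4241/335)/2 = 6223/670 + √4241/335 ≈ 9.4825)
(29654 + d) - 24236 = (29654 + (6223/670 + √4241/335)) - 24236 = (19874403/670 + √4241/335) - 24236 = 3636283/670 + √4241/335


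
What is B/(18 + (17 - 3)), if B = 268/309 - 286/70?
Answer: -34807/346080 ≈ -0.10057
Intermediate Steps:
B = -34807/10815 (B = 268*(1/309) - 286*1/70 = 268/309 - 143/35 = -34807/10815 ≈ -3.2184)
B/(18 + (17 - 3)) = -34807/(10815*(18 + (17 - 3))) = -34807/(10815*(18 + 14)) = -34807/10815/32 = -34807/10815*1/32 = -34807/346080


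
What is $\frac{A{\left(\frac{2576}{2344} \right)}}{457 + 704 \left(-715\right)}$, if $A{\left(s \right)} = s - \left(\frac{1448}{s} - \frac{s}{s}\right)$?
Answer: $\frac{62055661}{23723443219} \approx 0.0026158$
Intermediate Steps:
$A{\left(s \right)} = 1 + s - \frac{1448}{s}$ ($A{\left(s \right)} = s + \left(1 - \frac{1448}{s}\right) = 1 + s - \frac{1448}{s}$)
$\frac{A{\left(\frac{2576}{2344} \right)}}{457 + 704 \left(-715\right)} = \frac{1 + \frac{2576}{2344} - \frac{1448}{2576 \cdot \frac{1}{2344}}}{457 + 704 \left(-715\right)} = \frac{1 + 2576 \cdot \frac{1}{2344} - \frac{1448}{2576 \cdot \frac{1}{2344}}}{457 - 503360} = \frac{1 + \frac{322}{293} - \frac{1448}{\frac{322}{293}}}{-502903} = \left(1 + \frac{322}{293} - \frac{212132}{161}\right) \left(- \frac{1}{502903}\right) = \left(- \frac{62055661}{47173}\right) \left(- \frac{1}{502903}\right) = \frac{62055661}{23723443219}$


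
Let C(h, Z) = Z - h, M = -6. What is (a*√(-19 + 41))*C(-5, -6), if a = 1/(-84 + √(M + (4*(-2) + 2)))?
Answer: 7*√22/589 + I*√66/3534 ≈ 0.055743 + 0.0022988*I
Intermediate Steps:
a = 1/(-84 + 2*I*√3) (a = 1/(-84 + √(-6 + (4*(-2) + 2))) = 1/(-84 + √(-6 + (-8 + 2))) = 1/(-84 + √(-6 - 6)) = 1/(-84 + √(-12)) = 1/(-84 + 2*I*√3) ≈ -0.011885 - 0.00049011*I)
(a*√(-19 + 41))*C(-5, -6) = ((-7/589 - I*√3/3534)*√(-19 + 41))*(-6 - 1*(-5)) = ((-7/589 - I*√3/3534)*√22)*(-6 + 5) = (√22*(-7/589 - I*√3/3534))*(-1) = -√22*(-7/589 - I*√3/3534)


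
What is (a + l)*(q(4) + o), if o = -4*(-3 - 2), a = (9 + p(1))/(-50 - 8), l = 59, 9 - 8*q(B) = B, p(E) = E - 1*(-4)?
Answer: 35145/29 ≈ 1211.9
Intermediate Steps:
p(E) = 4 + E (p(E) = E + 4 = 4 + E)
q(B) = 9/8 - B/8
a = -7/29 (a = (9 + (4 + 1))/(-50 - 8) = (9 + 5)/(-58) = 14*(-1/58) = -7/29 ≈ -0.24138)
o = 20 (o = -4*(-5) = 20)
(a + l)*(q(4) + o) = (-7/29 + 59)*((9/8 - 1/8*4) + 20) = 1704*((9/8 - 1/2) + 20)/29 = 1704*(5/8 + 20)/29 = (1704/29)*(165/8) = 35145/29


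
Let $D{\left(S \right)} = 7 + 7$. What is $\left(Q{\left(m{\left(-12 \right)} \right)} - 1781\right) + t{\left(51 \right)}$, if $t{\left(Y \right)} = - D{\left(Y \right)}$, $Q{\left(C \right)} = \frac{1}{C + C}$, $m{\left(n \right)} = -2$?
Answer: $- \frac{7181}{4} \approx -1795.3$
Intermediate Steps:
$D{\left(S \right)} = 14$
$Q{\left(C \right)} = \frac{1}{2 C}$
$t{\left(Y \right)} = -14$ ($t{\left(Y \right)} = \left(-1\right) 14 = -14$)
$\left(Q{\left(m{\left(-12 \right)} \right)} - 1781\right) + t{\left(51 \right)} = \left(\frac{1}{2 \left(-2\right)} - 1781\right) - 14 = \left(\frac{1}{2} \left(- \frac{1}{2}\right) - 1781\right) - 14 = \left(- \frac{1}{4} - 1781\right) - 14 = - \frac{7125}{4} - 14 = - \frac{7181}{4}$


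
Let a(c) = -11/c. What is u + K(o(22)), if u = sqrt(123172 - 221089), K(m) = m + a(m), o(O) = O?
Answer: 43/2 + I*sqrt(97917) ≈ 21.5 + 312.92*I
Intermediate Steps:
K(m) = m - 11/m
u = I*sqrt(97917) (u = sqrt(-97917) = I*sqrt(97917) ≈ 312.92*I)
u + K(o(22)) = I*sqrt(97917) + (22 - 11/22) = I*sqrt(97917) + (22 - 11*1/22) = I*sqrt(97917) + (22 - 1/2) = I*sqrt(97917) + 43/2 = 43/2 + I*sqrt(97917)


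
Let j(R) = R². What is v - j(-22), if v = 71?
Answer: -413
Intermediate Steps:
v - j(-22) = 71 - 1*(-22)² = 71 - 1*484 = 71 - 484 = -413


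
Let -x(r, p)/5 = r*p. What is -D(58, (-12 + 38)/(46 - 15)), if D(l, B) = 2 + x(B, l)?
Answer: 7478/31 ≈ 241.23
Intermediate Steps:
x(r, p) = -5*p*r (x(r, p) = -5*r*p = -5*p*r)
D(l, B) = 2 - 5*B*l (D(l, B) = 2 - 5*l*B = 2 - 5*B*l)
-D(58, (-12 + 38)/(46 - 15)) = -(2 - 5*(-12 + 38)/(46 - 15)*58) = -(2 - 5*26/31*58) = -(2 - 7540/31) = -1*(-7478/31) = 7478/31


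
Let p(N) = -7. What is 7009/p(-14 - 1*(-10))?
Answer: -7009/7 ≈ -1001.3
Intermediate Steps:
7009/p(-14 - 1*(-10)) = 7009/(-7) = 7009*(-⅐) = -7009/7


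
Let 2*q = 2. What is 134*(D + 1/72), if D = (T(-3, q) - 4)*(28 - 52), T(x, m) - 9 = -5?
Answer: 67/36 ≈ 1.8611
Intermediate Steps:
q = 1 (q = (½)*2 = 1)
T(x, m) = 4 (T(x, m) = 9 - 5 = 4)
D = 0 (D = (4 - 4)*(28 - 52) = 0*(-24) = 0)
134*(D + 1/72) = 134*(0 + 1/72) = 134*(1/72) = 67/36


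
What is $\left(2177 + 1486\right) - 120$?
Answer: $3543$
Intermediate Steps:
$\left(2177 + 1486\right) - 120 = 3663 - 120 = 3543$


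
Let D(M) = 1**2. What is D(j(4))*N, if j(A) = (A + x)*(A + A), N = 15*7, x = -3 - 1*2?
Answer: 105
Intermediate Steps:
x = -5 (x = -3 - 2 = -5)
N = 105
j(A) = 2*A*(-5 + A) (j(A) = (A - 5)*(A + A) = (-5 + A)*(2*A) = 2*A*(-5 + A))
D(M) = 1
D(j(4))*N = 1*105 = 105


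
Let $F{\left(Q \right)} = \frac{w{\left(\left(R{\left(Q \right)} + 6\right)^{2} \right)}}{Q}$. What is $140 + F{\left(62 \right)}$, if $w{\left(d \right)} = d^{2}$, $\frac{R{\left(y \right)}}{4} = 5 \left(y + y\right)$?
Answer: $\frac{19097411303548}{31} \approx 6.1605 \cdot 10^{11}$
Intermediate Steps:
$R{\left(y \right)} = 40 y$ ($R{\left(y \right)} = 4 \cdot 5 \left(y + y\right) = 4 \cdot 5 \cdot 2 y = 4 \cdot 10 y = 40 y$)
$F{\left(Q \right)} = \frac{\left(6 + 40 Q\right)^{4}}{Q}$ ($F{\left(Q \right)} = \frac{\left(\left(40 Q + 6\right)^{2}\right)^{2}}{Q} = \frac{\left(\left(6 + 40 Q\right)^{2}\right)^{2}}{Q} = \frac{\left(6 + 40 Q\right)^{4}}{Q}$)
$140 + F{\left(62 \right)} = 140 + \frac{16 \left(3 + 20 \cdot 62\right)^{4}}{62} = 140 + 16 \cdot \frac{1}{62} \left(3 + 1240\right)^{4} = 140 + 16 \cdot \frac{1}{62} \cdot 1243^{4} = 140 + 16 \cdot \frac{1}{62} \cdot 2387176412401 = 140 + \frac{19097411299208}{31} = \frac{19097411303548}{31}$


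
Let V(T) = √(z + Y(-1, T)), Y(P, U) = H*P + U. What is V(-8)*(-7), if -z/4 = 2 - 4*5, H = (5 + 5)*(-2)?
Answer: -14*√21 ≈ -64.156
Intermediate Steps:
H = -20 (H = 10*(-2) = -20)
z = 72 (z = -4*(2 - 4*5) = -4*(2 - 20) = -4*(-18) = 72)
Y(P, U) = U - 20*P (Y(P, U) = -20*P + U = U - 20*P)
V(T) = √(92 + T) (V(T) = √(72 + (T - 20*(-1))) = √(72 + (T + 20)) = √(72 + (20 + T)) = √(92 + T))
V(-8)*(-7) = √(92 - 8)*(-7) = √84*(-7) = (2*√21)*(-7) = -14*√21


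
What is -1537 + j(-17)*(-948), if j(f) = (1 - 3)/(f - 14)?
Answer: -49543/31 ≈ -1598.2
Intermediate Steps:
j(f) = -2/(-14 + f)
-1537 + j(-17)*(-948) = -1537 - 2/(-14 - 17)*(-948) = -1537 - 2/(-31)*(-948) = -1537 - 2*(-1/31)*(-948) = -1537 + (2/31)*(-948) = -1537 - 1896/31 = -49543/31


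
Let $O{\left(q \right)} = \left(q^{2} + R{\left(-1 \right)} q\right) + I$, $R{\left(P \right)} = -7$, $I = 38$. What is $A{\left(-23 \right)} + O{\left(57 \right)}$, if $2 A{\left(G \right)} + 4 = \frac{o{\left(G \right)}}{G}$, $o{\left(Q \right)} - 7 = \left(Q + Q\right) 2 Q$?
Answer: $\frac{130633}{46} \approx 2839.8$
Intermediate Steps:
$O{\left(q \right)} = 38 + q^{2} - 7 q$ ($O{\left(q \right)} = \left(q^{2} - 7 q\right) + 38 = 38 + q^{2} - 7 q$)
$o{\left(Q \right)} = 7 + 4 Q^{2}$ ($o{\left(Q \right)} = 7 + \left(Q + Q\right) 2 Q = 7 + 2 Q 2 Q = 7 + 4 Q Q = 7 + 4 Q^{2}$)
$A{\left(G \right)} = -2 + \frac{7 + 4 G^{2}}{2 G}$ ($A{\left(G \right)} = -2 + \frac{\left(7 + 4 G^{2}\right) \frac{1}{G}}{2} = -2 + \frac{\frac{1}{G} \left(7 + 4 G^{2}\right)}{2} = -2 + \frac{7 + 4 G^{2}}{2 G}$)
$A{\left(-23 \right)} + O{\left(57 \right)} = \left(-2 + 2 \left(-23\right) + \frac{7}{2 \left(-23\right)}\right) + \left(38 + 57^{2} - 399\right) = \left(-2 - 46 + \frac{7}{2} \left(- \frac{1}{23}\right)\right) + \left(38 + 3249 - 399\right) = \left(-2 - 46 - \frac{7}{46}\right) + 2888 = - \frac{2215}{46} + 2888 = \frac{130633}{46}$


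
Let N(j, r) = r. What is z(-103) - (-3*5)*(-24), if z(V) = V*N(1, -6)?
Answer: 258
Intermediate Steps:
z(V) = -6*V (z(V) = V*(-6) = -6*V)
z(-103) - (-3*5)*(-24) = -6*(-103) - (-3*5)*(-24) = 618 - (-15)*(-24) = 618 - 1*360 = 618 - 360 = 258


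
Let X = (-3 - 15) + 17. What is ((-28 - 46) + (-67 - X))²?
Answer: 19600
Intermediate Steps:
X = -1 (X = -18 + 17 = -1)
((-28 - 46) + (-67 - X))² = ((-28 - 46) + (-67 - 1*(-1)))² = (-74 + (-67 + 1))² = (-74 - 66)² = (-140)² = 19600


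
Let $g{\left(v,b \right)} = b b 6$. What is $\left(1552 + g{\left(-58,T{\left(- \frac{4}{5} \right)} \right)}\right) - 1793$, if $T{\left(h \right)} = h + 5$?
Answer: $- \frac{3379}{25} \approx -135.16$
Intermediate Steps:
$T{\left(h \right)} = 5 + h$
$g{\left(v,b \right)} = 6 b^{2}$ ($g{\left(v,b \right)} = b^{2} \cdot 6 = 6 b^{2}$)
$\left(1552 + g{\left(-58,T{\left(- \frac{4}{5} \right)} \right)}\right) - 1793 = \left(1552 + 6 \left(5 - \frac{4}{5}\right)^{2}\right) - 1793 = \left(1552 + 6 \left(\frac{21}{5}\right)^{2}\right) - 1793 = \left(1552 + 6 \cdot \frac{441}{25}\right) - 1793 = \left(1552 + \frac{2646}{25}\right) - 1793 = \frac{41446}{25} - 1793 = - \frac{3379}{25}$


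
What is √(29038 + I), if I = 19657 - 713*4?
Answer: √45843 ≈ 214.11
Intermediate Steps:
I = 16805 (I = 19657 - 2852 = 16805)
√(29038 + I) = √(29038 + 16805) = √45843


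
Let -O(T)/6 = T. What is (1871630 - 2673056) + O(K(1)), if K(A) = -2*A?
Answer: -801414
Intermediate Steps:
O(T) = -6*T
(1871630 - 2673056) + O(K(1)) = (1871630 - 2673056) - (-12) = -801426 - 6*(-2) = -801426 + 12 = -801414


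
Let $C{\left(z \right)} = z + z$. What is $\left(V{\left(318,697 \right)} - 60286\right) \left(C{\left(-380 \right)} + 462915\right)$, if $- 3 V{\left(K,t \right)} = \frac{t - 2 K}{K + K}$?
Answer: $- \frac{53159725029095}{1908} \approx -2.7861 \cdot 10^{10}$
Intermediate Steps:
$C{\left(z \right)} = 2 z$
$V{\left(K,t \right)} = - \frac{t - 2 K}{6 K}$ ($V{\left(K,t \right)} = - \frac{\left(t - 2 K\right) \frac{1}{K + K}}{3} = - \frac{\left(t - 2 K\right) \frac{1}{2 K}}{3} = - \frac{\frac{1}{2} \frac{1}{K} \left(t - 2 K\right)}{3} = - \frac{t - 2 K}{6 K}$)
$\left(V{\left(318,697 \right)} - 60286\right) \left(C{\left(-380 \right)} + 462915\right) = \left(\frac{\left(-1\right) 697 + 2 \cdot 318}{6 \cdot 318} - 60286\right) \left(2 \left(-380\right) + 462915\right) = \left(\frac{1}{6} \cdot \frac{1}{318} \left(-697 + 636\right) - 60286\right) \left(-760 + 462915\right) = \left(\frac{1}{6} \cdot \frac{1}{318} \left(-61\right) - 60286\right) 462155 = \left(- \frac{61}{1908} - 60286\right) 462155 = \left(- \frac{115025749}{1908}\right) 462155 = - \frac{53159725029095}{1908}$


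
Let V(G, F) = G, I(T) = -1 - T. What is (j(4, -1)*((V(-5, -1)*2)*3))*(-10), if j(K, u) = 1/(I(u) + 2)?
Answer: 150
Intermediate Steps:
j(K, u) = 1/(1 - u) (j(K, u) = 1/((-1 - u) + 2) = 1/(1 - u))
(j(4, -1)*((V(-5, -1)*2)*3))*(-10) = ((-1/(-1 - 1))*(-5*2*3))*(-10) = ((-1/(-2))*(-10*3))*(-10) = (-1*(-½)*(-30))*(-10) = ((½)*(-30))*(-10) = -15*(-10) = 150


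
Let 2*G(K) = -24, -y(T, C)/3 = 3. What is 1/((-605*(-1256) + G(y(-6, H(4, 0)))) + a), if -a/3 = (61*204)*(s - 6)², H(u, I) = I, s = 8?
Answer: 1/610540 ≈ 1.6379e-6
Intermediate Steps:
y(T, C) = -9 (y(T, C) = -3*3 = -9)
G(K) = -12 (G(K) = (½)*(-24) = -12)
a = -149328 (a = -3*61*204*(8 - 6)² = -37332*2² = -37332*4 = -3*49776 = -149328)
1/((-605*(-1256) + G(y(-6, H(4, 0)))) + a) = 1/((-605*(-1256) - 12) - 149328) = 1/((759880 - 12) - 149328) = 1/(759868 - 149328) = 1/610540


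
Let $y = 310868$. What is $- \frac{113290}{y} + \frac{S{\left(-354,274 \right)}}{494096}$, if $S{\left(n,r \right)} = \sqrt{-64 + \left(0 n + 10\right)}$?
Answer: $- \frac{56645}{155434} + \frac{3 i \sqrt{6}}{494096} \approx -0.36443 + 1.4873 \cdot 10^{-5} i$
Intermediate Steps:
$S{\left(n,r \right)} = 3 i \sqrt{6}$ ($S{\left(n,r \right)} = \sqrt{-64 + \left(0 + 10\right)} = \sqrt{-64 + 10} = \sqrt{-54} = 3 i \sqrt{6}$)
$- \frac{113290}{y} + \frac{S{\left(-354,274 \right)}}{494096} = - \frac{113290}{310868} + \frac{3 i \sqrt{6}}{494096} = \left(-113290\right) \frac{1}{310868} + 3 i \sqrt{6} \cdot \frac{1}{494096} = - \frac{56645}{155434} + \frac{3 i \sqrt{6}}{494096}$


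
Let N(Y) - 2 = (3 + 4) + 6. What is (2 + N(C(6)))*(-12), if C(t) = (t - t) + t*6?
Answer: -204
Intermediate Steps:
C(t) = 6*t (C(t) = 0 + 6*t = 6*t)
N(Y) = 15 (N(Y) = 2 + ((3 + 4) + 6) = 2 + (7 + 6) = 2 + 13 = 15)
(2 + N(C(6)))*(-12) = (2 + 15)*(-12) = 17*(-12) = -204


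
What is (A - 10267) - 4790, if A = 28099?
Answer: 13042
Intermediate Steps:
(A - 10267) - 4790 = (28099 - 10267) - 4790 = 17832 - 4790 = 13042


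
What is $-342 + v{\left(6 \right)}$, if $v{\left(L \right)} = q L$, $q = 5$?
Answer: $-312$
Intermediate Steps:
$v{\left(L \right)} = 5 L$
$-342 + v{\left(6 \right)} = -342 + 5 \cdot 6 = -342 + 30 = -312$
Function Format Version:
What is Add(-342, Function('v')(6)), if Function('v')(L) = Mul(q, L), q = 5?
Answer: -312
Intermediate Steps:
Function('v')(L) = Mul(5, L)
Add(-342, Function('v')(6)) = Add(-342, Mul(5, 6)) = Add(-342, 30) = -312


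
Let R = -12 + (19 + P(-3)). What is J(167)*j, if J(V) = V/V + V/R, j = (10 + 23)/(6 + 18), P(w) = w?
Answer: 1881/32 ≈ 58.781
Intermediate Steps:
j = 11/8 (j = 33/24 = 33*(1/24) = 11/8 ≈ 1.3750)
R = 4 (R = -12 + (19 - 3) = -12 + 16 = 4)
J(V) = 1 + V/4 (J(V) = V/V + V/4 = 1 + V*(1/4) = 1 + V/4)
J(167)*j = (1 + (1/4)*167)*(11/8) = (1 + 167/4)*(11/8) = (171/4)*(11/8) = 1881/32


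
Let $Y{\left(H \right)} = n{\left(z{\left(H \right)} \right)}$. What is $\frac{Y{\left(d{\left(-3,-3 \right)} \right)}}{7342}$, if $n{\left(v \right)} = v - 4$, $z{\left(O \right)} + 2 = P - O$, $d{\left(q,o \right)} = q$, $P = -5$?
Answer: $- \frac{4}{3671} \approx -0.0010896$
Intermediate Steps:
$z{\left(O \right)} = -7 - O$ ($z{\left(O \right)} = -2 - \left(5 + O\right) = -7 - O$)
$n{\left(v \right)} = -4 + v$ ($n{\left(v \right)} = v - 4 = -4 + v$)
$Y{\left(H \right)} = -11 - H$ ($Y{\left(H \right)} = -4 - \left(7 + H\right) = -11 - H$)
$\frac{Y{\left(d{\left(-3,-3 \right)} \right)}}{7342} = \frac{-11 - -3}{7342} = \left(-11 + 3\right) \frac{1}{7342} = \left(-8\right) \frac{1}{7342} = - \frac{4}{3671}$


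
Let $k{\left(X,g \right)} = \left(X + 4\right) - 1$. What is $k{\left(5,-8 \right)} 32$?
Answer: $256$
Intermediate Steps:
$k{\left(X,g \right)} = 3 + X$ ($k{\left(X,g \right)} = \left(4 + X\right) - 1 = 3 + X$)
$k{\left(5,-8 \right)} 32 = \left(3 + 5\right) 32 = 8 \cdot 32 = 256$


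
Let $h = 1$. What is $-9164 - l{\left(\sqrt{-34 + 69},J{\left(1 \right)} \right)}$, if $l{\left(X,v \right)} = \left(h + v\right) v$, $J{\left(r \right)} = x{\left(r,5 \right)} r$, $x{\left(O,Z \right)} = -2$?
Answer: $-9166$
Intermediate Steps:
$J{\left(r \right)} = - 2 r$
$l{\left(X,v \right)} = v \left(1 + v\right)$ ($l{\left(X,v \right)} = \left(1 + v\right) v = v \left(1 + v\right)$)
$-9164 - l{\left(\sqrt{-34 + 69},J{\left(1 \right)} \right)} = -9164 - \left(-2\right) 1 \left(1 - 2\right) = -9164 - - 2 \left(1 - 2\right) = -9164 - \left(-2\right) \left(-1\right) = -9164 - 2 = -9166$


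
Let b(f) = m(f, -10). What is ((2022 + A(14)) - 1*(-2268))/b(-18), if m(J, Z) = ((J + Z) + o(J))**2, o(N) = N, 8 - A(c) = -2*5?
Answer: 1077/529 ≈ 2.0359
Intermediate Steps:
A(c) = 18 (A(c) = 8 - (-2)*5 = 8 - 1*(-10) = 8 + 10 = 18)
m(J, Z) = (Z + 2*J)**2 (m(J, Z) = ((J + Z) + J)**2 = (Z + 2*J)**2)
b(f) = (-10 + 2*f)**2
((2022 + A(14)) - 1*(-2268))/b(-18) = ((2022 + 18) - 1*(-2268))/((4*(-5 - 18)**2)) = (2040 + 2268)/((4*(-23)**2)) = 4308/((4*529)) = 4308/2116 = 4308*(1/2116) = 1077/529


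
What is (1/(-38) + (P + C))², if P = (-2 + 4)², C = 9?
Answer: 243049/1444 ≈ 168.32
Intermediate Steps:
P = 4 (P = 2² = 4)
(1/(-38) + (P + C))² = (1/(-38) + (4 + 9))² = (-1/38 + 13)² = (493/38)² = 243049/1444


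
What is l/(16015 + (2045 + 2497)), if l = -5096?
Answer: -5096/20557 ≈ -0.24790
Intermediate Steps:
l/(16015 + (2045 + 2497)) = -5096/(16015 + (2045 + 2497)) = -5096/(16015 + 4542) = -5096/20557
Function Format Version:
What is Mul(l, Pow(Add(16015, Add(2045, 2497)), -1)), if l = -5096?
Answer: Rational(-5096, 20557) ≈ -0.24790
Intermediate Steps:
Mul(l, Pow(Add(16015, Add(2045, 2497)), -1)) = Mul(-5096, Pow(Add(16015, Add(2045, 2497)), -1)) = Mul(-5096, Pow(Add(16015, 4542), -1)) = Mul(-5096, Pow(20557, -1)) = Mul(-5096, Rational(1, 20557)) = Rational(-5096, 20557)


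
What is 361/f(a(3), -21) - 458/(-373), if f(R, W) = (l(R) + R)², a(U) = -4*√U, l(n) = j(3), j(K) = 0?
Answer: 156637/17904 ≈ 8.7487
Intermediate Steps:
l(n) = 0
f(R, W) = R² (f(R, W) = (0 + R)² = R²)
361/f(a(3), -21) - 458/(-373) = 361/((-4*√3)²) - 458/(-373) = 361/48 - 458*(-1/373) = 361*(1/48) + 458/373 = 361/48 + 458/373 = 156637/17904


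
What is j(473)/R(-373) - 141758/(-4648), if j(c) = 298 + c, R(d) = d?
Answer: 24646063/866852 ≈ 28.432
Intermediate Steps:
j(473)/R(-373) - 141758/(-4648) = (298 + 473)/(-373) - 141758/(-4648) = 771*(-1/373) - 141758*(-1/4648) = -771/373 + 70879/2324 = 24646063/866852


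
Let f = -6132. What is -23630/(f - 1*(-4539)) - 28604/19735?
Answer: 420771878/31437855 ≈ 13.384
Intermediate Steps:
-23630/(f - 1*(-4539)) - 28604/19735 = -23630/(-6132 - 1*(-4539)) - 28604/19735 = -23630/(-6132 + 4539) - 28604*1/19735 = -23630/(-1593) - 28604/19735 = -23630*(-1/1593) - 28604/19735 = 23630/1593 - 28604/19735 = 420771878/31437855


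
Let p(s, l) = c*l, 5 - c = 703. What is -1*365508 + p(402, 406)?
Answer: -648896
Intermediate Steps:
c = -698 (c = 5 - 1*703 = 5 - 703 = -698)
p(s, l) = -698*l
-1*365508 + p(402, 406) = -1*365508 - 698*406 = -365508 - 283388 = -648896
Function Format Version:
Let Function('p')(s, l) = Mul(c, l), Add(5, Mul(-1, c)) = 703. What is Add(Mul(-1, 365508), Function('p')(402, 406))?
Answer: -648896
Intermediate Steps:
c = -698 (c = Add(5, Mul(-1, 703)) = Add(5, -703) = -698)
Function('p')(s, l) = Mul(-698, l)
Add(Mul(-1, 365508), Function('p')(402, 406)) = Add(Mul(-1, 365508), Mul(-698, 406)) = Add(-365508, -283388) = -648896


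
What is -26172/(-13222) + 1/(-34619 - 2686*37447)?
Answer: 18280622937199/9235304774685 ≈ 1.9794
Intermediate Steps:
-26172/(-13222) + 1/(-34619 - 2686*37447) = -26172*(-1/13222) + (1/37447)/(-37305) = 13086/6611 - 1/37305*1/37447 = 13086/6611 - 1/1396960335 = 18280622937199/9235304774685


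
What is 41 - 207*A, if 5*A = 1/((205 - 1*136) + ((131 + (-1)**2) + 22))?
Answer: 45508/1115 ≈ 40.814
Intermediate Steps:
A = 1/1115 (A = 1/(5*((205 - 1*136) + ((131 + (-1)**2) + 22))) = 1/(5*((205 - 136) + ((131 + 1) + 22))) = 1/(5*(69 + (132 + 22))) = 1/(5*(69 + 154)) = (1/5)/223 = (1/5)*(1/223) = 1/1115 ≈ 0.00089686)
41 - 207*A = 41 - 207*1/1115 = 41 - 207/1115 = 45508/1115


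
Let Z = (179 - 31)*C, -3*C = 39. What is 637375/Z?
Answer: -637375/1924 ≈ -331.28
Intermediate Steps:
C = -13 (C = -1/3*39 = -13)
Z = -1924 (Z = (179 - 31)*(-13) = 148*(-13) = -1924)
637375/Z = 637375/(-1924) = 637375*(-1/1924) = -637375/1924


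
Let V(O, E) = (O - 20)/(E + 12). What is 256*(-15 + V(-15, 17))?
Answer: -120320/29 ≈ -4149.0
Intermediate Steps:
V(O, E) = (-20 + O)/(12 + E)
256*(-15 + V(-15, 17)) = 256*(-15 + (-20 - 15)/(12 + 17)) = 256*(-15 - 35/29) = 256*(-470/29) = -120320/29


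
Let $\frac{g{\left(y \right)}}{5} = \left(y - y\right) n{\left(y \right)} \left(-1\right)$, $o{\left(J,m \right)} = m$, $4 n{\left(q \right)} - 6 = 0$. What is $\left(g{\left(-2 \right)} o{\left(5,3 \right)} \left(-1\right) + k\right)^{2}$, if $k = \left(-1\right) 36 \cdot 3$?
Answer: $11664$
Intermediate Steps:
$n{\left(q \right)} = \frac{3}{2}$ ($n{\left(q \right)} = \frac{3}{2} + \frac{1}{4} \cdot 0 = \frac{3}{2} + 0 = \frac{3}{2}$)
$g{\left(y \right)} = 0$ ($g{\left(y \right)} = 5 \left(y - y\right) \frac{3}{2} \left(-1\right) = 5 \cdot 0 \cdot \frac{3}{2} \left(-1\right) = 5 \cdot 0 \left(-1\right) = 5 \cdot 0 = 0$)
$k = -108$ ($k = \left(-36\right) 3 = -108$)
$\left(g{\left(-2 \right)} o{\left(5,3 \right)} \left(-1\right) + k\right)^{2} = \left(0 \cdot 3 \left(-1\right) - 108\right)^{2} = \left(0 \left(-1\right) - 108\right)^{2} = \left(0 - 108\right)^{2} = \left(-108\right)^{2} = 11664$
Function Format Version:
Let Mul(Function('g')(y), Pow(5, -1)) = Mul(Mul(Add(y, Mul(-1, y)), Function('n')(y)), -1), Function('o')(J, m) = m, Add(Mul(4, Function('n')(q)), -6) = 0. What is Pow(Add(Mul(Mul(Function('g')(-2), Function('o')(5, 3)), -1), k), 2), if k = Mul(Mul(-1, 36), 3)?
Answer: 11664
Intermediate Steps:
Function('n')(q) = Rational(3, 2) (Function('n')(q) = Add(Rational(3, 2), Mul(Rational(1, 4), 0)) = Add(Rational(3, 2), 0) = Rational(3, 2))
Function('g')(y) = 0 (Function('g')(y) = Mul(5, Mul(Mul(Add(y, Mul(-1, y)), Rational(3, 2)), -1)) = Mul(5, Mul(Mul(0, Rational(3, 2)), -1)) = Mul(5, Mul(0, -1)) = Mul(5, 0) = 0)
k = -108 (k = Mul(-36, 3) = -108)
Pow(Add(Mul(Mul(Function('g')(-2), Function('o')(5, 3)), -1), k), 2) = Pow(Add(Mul(Mul(0, 3), -1), -108), 2) = Pow(Add(Mul(0, -1), -108), 2) = Pow(Add(0, -108), 2) = Pow(-108, 2) = 11664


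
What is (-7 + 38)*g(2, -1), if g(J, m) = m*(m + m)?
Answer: 62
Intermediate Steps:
g(J, m) = 2*m² (g(J, m) = m*(2*m) = 2*m²)
(-7 + 38)*g(2, -1) = (-7 + 38)*(2*(-1)²) = 31*(2*1) = 31*2 = 62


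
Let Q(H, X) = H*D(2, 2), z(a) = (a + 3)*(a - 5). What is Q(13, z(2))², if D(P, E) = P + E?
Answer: 2704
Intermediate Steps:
z(a) = (-5 + a)*(3 + a) (z(a) = (3 + a)*(-5 + a) = (-5 + a)*(3 + a))
D(P, E) = E + P
Q(H, X) = 4*H (Q(H, X) = H*(2 + 2) = H*4 = 4*H)
Q(13, z(2))² = (4*13)² = 52² = 2704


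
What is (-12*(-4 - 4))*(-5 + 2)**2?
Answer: 864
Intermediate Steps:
(-12*(-4 - 4))*(-5 + 2)**2 = -12*(-8)*(-3)**2 = 96*9 = 864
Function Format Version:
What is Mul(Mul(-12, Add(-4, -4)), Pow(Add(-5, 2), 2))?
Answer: 864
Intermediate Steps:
Mul(Mul(-12, Add(-4, -4)), Pow(Add(-5, 2), 2)) = Mul(Mul(-12, -8), Pow(-3, 2)) = Mul(96, 9) = 864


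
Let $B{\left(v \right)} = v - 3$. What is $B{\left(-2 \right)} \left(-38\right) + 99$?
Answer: $289$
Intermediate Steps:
$B{\left(v \right)} = -3 + v$
$B{\left(-2 \right)} \left(-38\right) + 99 = \left(-3 - 2\right) \left(-38\right) + 99 = \left(-5\right) \left(-38\right) + 99 = 190 + 99 = 289$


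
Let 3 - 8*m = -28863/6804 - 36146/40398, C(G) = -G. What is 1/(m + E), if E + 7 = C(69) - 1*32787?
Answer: -13573728/446059617407 ≈ -3.0430e-5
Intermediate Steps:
m = 13805857/13573728 (m = 3/8 - (-28863/6804 - 36146/40398)/8 = 3/8 - (-28863*1/6804 - 36146*1/40398)/8 = 3/8 - (-1069/252 - 18073/20199)/8 = 3/8 - ⅛*(-8715709/1696716) = 3/8 + 8715709/13573728 = 13805857/13573728 ≈ 1.0171)
E = -32863 (E = -7 + (-1*69 - 1*32787) = -7 + (-69 - 32787) = -7 - 32856 = -32863)
1/(m + E) = 1/(13805857/13573728 - 32863) = 1/(-446059617407/13573728) = -13573728/446059617407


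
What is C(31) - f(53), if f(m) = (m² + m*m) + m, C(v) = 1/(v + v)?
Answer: -351601/62 ≈ -5671.0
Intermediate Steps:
C(v) = 1/(2*v)
f(m) = m + 2*m² (f(m) = (m² + m²) + m = 2*m² + m = m + 2*m²)
C(31) - f(53) = (½)/31 - 53*(1 + 2*53) = (½)*(1/31) - 53*(1 + 106) = 1/62 - 53*107 = 1/62 - 1*5671 = 1/62 - 5671 = -351601/62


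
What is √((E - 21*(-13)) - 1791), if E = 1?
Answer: I*√1517 ≈ 38.949*I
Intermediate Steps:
√((E - 21*(-13)) - 1791) = √((1 - 21*(-13)) - 1791) = √((1 + 273) - 1791) = √(274 - 1791) = √(-1517) = I*√1517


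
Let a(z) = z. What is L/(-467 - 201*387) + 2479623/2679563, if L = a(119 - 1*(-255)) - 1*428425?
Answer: 1341030039955/209686523002 ≈ 6.3954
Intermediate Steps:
L = -428051 (L = (119 - 1*(-255)) - 1*428425 = (119 + 255) - 428425 = 374 - 428425 = -428051)
L/(-467 - 201*387) + 2479623/2679563 = -428051/(-467 - 201*387) + 2479623/2679563 = -428051/(-467 - 77787) + 2479623*(1/2679563) = -428051/(-78254) + 2479623/2679563 = -428051*(-1/78254) + 2479623/2679563 = 428051/78254 + 2479623/2679563 = 1341030039955/209686523002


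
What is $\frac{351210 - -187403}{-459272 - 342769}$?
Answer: $- \frac{538613}{802041} \approx -0.67155$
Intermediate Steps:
$\frac{351210 - -187403}{-459272 - 342769} = \frac{351210 + 187403}{-802041} = 538613 \left(- \frac{1}{802041}\right) = - \frac{538613}{802041}$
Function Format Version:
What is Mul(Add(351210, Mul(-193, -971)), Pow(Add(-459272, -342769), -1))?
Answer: Rational(-538613, 802041) ≈ -0.67155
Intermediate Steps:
Mul(Add(351210, Mul(-193, -971)), Pow(Add(-459272, -342769), -1)) = Mul(Add(351210, 187403), Pow(-802041, -1)) = Mul(538613, Rational(-1, 802041)) = Rational(-538613, 802041)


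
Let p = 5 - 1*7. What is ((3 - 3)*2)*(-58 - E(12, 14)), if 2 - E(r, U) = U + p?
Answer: 0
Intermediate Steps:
p = -2 (p = 5 - 7 = -2)
E(r, U) = 4 - U (E(r, U) = 2 - (U - 2) = 2 - (-2 + U) = 2 + (2 - U) = 4 - U)
((3 - 3)*2)*(-58 - E(12, 14)) = ((3 - 3)*2)*(-58 - (4 - 1*14)) = (0*2)*(-58 - (4 - 14)) = 0*(-58 - 1*(-10)) = 0*(-58 + 10) = 0*(-48) = 0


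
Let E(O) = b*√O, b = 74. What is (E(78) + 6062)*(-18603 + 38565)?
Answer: 121009644 + 1477188*√78 ≈ 1.3406e+8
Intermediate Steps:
E(O) = 74*√O
(E(78) + 6062)*(-18603 + 38565) = (74*√78 + 6062)*(-18603 + 38565) = (6062 + 74*√78)*19962 = 121009644 + 1477188*√78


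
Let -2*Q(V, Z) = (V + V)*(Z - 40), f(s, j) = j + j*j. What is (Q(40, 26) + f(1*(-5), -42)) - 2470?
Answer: -188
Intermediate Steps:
f(s, j) = j + j²
Q(V, Z) = -V*(-40 + Z) (Q(V, Z) = -(V + V)*(Z - 40)/2 = -2*V*(-40 + Z)/2 = -V*(-40 + Z))
(Q(40, 26) + f(1*(-5), -42)) - 2470 = (40*(40 - 1*26) - 42*(1 - 42)) - 2470 = (40*(40 - 26) - 42*(-41)) - 2470 = (40*14 + 1722) - 2470 = (560 + 1722) - 2470 = 2282 - 2470 = -188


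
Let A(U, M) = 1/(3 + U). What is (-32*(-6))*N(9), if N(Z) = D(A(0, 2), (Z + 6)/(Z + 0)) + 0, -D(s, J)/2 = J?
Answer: -640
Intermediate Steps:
D(s, J) = -2*J
N(Z) = -2*(6 + Z)/Z (N(Z) = -2*(Z + 6)/(Z + 0) + 0 = -2*(6 + Z)/Z + 0 = -2*(6 + Z)/Z)
(-32*(-6))*N(9) = (-32*(-6))*(-2 - 12/9) = 192*(-2 - 12*1/9) = 192*(-2 - 4/3) = 192*(-10/3) = -640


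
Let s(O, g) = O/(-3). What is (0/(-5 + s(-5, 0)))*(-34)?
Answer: 0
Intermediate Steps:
s(O, g) = -O/3 (s(O, g) = O*(-⅓) = -O/3)
(0/(-5 + s(-5, 0)))*(-34) = (0/(-5 - ⅓*(-5)))*(-34) = (0/(-5 + 5/3))*(-34) = (0/(-10/3))*(-34) = -3/10*0*(-34) = 0*(-34) = 0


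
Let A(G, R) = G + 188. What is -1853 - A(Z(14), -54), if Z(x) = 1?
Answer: -2042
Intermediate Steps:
A(G, R) = 188 + G
-1853 - A(Z(14), -54) = -1853 - (188 + 1) = -1853 - 1*189 = -1853 - 189 = -2042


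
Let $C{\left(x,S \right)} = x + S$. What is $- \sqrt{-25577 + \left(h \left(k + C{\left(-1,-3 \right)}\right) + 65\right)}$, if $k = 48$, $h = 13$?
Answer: $- 2 i \sqrt{6235} \approx - 157.92 i$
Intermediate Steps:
$C{\left(x,S \right)} = S + x$
$- \sqrt{-25577 + \left(h \left(k + C{\left(-1,-3 \right)}\right) + 65\right)} = - \sqrt{-25577 + \left(13 \left(48 - 4\right) + 65\right)} = - \sqrt{-25577 + \left(13 \cdot 44 + 65\right)} = - \sqrt{-25577 + \left(572 + 65\right)} = - \sqrt{-25577 + 637} = - \sqrt{-24940} = - 2 i \sqrt{6235}$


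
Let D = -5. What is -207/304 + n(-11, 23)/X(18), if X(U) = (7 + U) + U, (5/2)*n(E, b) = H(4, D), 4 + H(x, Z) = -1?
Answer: -9509/13072 ≈ -0.72743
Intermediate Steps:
H(x, Z) = -5 (H(x, Z) = -4 - 1 = -5)
n(E, b) = -2 (n(E, b) = (⅖)*(-5) = -2)
X(U) = 7 + 2*U
-207/304 + n(-11, 23)/X(18) = -207/304 - 2/(7 + 2*18) = -207*1/304 - 2/(7 + 36) = -207/304 - 2/43 = -9509/13072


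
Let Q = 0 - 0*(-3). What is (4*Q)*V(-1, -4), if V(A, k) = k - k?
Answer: 0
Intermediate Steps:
V(A, k) = 0
Q = 0 (Q = 0 - 1*0 = 0 + 0 = 0)
(4*Q)*V(-1, -4) = (4*0)*0 = 0*0 = 0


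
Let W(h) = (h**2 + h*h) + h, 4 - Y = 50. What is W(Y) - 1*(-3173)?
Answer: 7359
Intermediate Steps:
Y = -46 (Y = 4 - 1*50 = 4 - 50 = -46)
W(h) = h + 2*h**2 (W(h) = (h**2 + h**2) + h = 2*h**2 + h = h + 2*h**2)
W(Y) - 1*(-3173) = -46*(1 + 2*(-46)) - 1*(-3173) = -46*(1 - 92) + 3173 = -46*(-91) + 3173 = 4186 + 3173 = 7359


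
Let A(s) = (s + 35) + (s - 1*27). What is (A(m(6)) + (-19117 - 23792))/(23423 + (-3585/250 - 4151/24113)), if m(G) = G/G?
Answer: -51721179350/28222443379 ≈ -1.8326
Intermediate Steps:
m(G) = 1
A(s) = 8 + 2*s (A(s) = (35 + s) + (s - 27) = (35 + s) + (-27 + s) = 8 + 2*s)
(A(m(6)) + (-19117 - 23792))/(23423 + (-3585/250 - 4151/24113)) = ((8 + 2*1) + (-19117 - 23792))/(23423 + (-3585/250 - 4151/24113)) = ((8 + 2) - 42909)/(23423 + (-3585*1/250 - 4151*1/24113)) = (10 - 42909)/(23423 + (-717/50 - 4151/24113)) = -42899/(23423 - 17496571/1205650) = -42899/28222443379/1205650 = -42899*1205650/28222443379 = -51721179350/28222443379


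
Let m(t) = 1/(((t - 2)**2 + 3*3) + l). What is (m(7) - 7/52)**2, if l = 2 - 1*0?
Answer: 625/54756 ≈ 0.011414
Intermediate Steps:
l = 2 (l = 2 + 0 = 2)
m(t) = 1/(11 + (-2 + t)**2) (m(t) = 1/(((t - 2)**2 + 3*3) + 2) = 1/(((-2 + t)**2 + 9) + 2) = 1/((9 + (-2 + t)**2) + 2) = 1/(11 + (-2 + t)**2))
(m(7) - 7/52)**2 = (1/(11 + (-2 + 7)**2) - 7/52)**2 = (1/(11 + 5**2) - 7*1/52)**2 = (1/(11 + 25) - 7/52)**2 = (1/36 - 7/52)**2 = (-25/234)**2 = 625/54756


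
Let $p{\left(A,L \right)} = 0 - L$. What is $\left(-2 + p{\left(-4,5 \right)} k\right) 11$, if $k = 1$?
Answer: $-77$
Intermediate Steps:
$p{\left(A,L \right)} = - L$
$\left(-2 + p{\left(-4,5 \right)} k\right) 11 = \left(-2 + \left(-1\right) 5 \cdot 1\right) 11 = \left(-2 - 5\right) 11 = \left(-7\right) 11 = -77$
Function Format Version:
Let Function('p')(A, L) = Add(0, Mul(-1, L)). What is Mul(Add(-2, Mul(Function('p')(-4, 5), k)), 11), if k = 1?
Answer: -77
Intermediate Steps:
Function('p')(A, L) = Mul(-1, L)
Mul(Add(-2, Mul(Function('p')(-4, 5), k)), 11) = Mul(Add(-2, Mul(Mul(-1, 5), 1)), 11) = Mul(Add(-2, Mul(-5, 1)), 11) = Mul(Add(-2, -5), 11) = Mul(-7, 11) = -77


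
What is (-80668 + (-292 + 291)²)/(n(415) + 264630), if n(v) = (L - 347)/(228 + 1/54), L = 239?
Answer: -331084257/1086127786 ≈ -0.30483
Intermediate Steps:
n(v) = -5832/12313 (n(v) = (239 - 347)/(228 + 1/54) = -108/(228 + 1/54) = -108/12313/54 = -108*54/12313 = -5832/12313)
(-80668 + (-292 + 291)²)/(n(415) + 264630) = (-80668 + (-292 + 291)²)/(-5832/12313 + 264630) = (-80668 + (-1)²)/(3258383358/12313) = (-80668 + 1)*(12313/3258383358) = -80667*12313/3258383358 = -331084257/1086127786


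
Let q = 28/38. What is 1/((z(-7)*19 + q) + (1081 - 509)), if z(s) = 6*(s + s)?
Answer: -19/19442 ≈ -0.00097727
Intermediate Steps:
z(s) = 12*s (z(s) = 6*(2*s) = 12*s)
q = 14/19 (q = 28*(1/38) = 14/19 ≈ 0.73684)
1/((z(-7)*19 + q) + (1081 - 509)) = 1/(((12*(-7))*19 + 14/19) + (1081 - 509)) = 1/((-84*19 + 14/19) + 572) = 1/((-1596 + 14/19) + 572) = 1/(-30310/19 + 572) = 1/(-19442/19) = -19/19442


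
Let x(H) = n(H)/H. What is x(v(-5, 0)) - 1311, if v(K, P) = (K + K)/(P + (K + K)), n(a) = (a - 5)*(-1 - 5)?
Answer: -1287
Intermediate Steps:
n(a) = 30 - 6*a (n(a) = (-5 + a)*(-6) = 30 - 6*a)
v(K, P) = 2*K/(P + 2*K) (v(K, P) = (2*K)/(P + 2*K) = 2*K/(P + 2*K))
x(H) = (30 - 6*H)/H
x(v(-5, 0)) - 1311 = (-6 + 30/((2*(-5)/(0 + 2*(-5))))) - 1311 = (-6 + 30/((2*(-5)/(0 - 10)))) - 1311 = (-6 + 30/((2*(-5)/(-10)))) - 1311 = (-6 + 30/((2*(-5)*(-⅒)))) - 1311 = (-6 + 30/1) - 1311 = (-6 + 30*1) - 1311 = (-6 + 30) - 1311 = 24 - 1311 = -1287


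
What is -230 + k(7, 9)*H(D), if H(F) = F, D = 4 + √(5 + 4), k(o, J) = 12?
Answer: -146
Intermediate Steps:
D = 7 (D = 4 + √9 = 4 + 3 = 7)
-230 + k(7, 9)*H(D) = -230 + 12*7 = -230 + 84 = -146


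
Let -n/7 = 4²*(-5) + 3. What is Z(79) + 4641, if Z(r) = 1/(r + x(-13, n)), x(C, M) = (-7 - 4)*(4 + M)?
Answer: 27354053/5894 ≈ 4641.0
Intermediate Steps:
n = 539 (n = -7*(4²*(-5) + 3) = -7*(16*(-5) + 3) = -7*(-80 + 3) = -7*(-77) = 539)
x(C, M) = -44 - 11*M (x(C, M) = -11*(4 + M) = -44 - 11*M)
Z(r) = 1/(-5973 + r) (Z(r) = 1/(r + (-44 - 11*539)) = 1/(r + (-44 - 5929)) = 1/(r - 5973) = 1/(-5973 + r))
Z(79) + 4641 = 1/(-5973 + 79) + 4641 = 1/(-5894) + 4641 = -1/5894 + 4641 = 27354053/5894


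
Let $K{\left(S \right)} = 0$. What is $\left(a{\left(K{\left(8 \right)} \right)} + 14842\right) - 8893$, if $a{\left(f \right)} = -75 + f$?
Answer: $5874$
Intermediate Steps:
$\left(a{\left(K{\left(8 \right)} \right)} + 14842\right) - 8893 = \left(\left(-75 + 0\right) + 14842\right) - 8893 = \left(-75 + 14842\right) - 8893 = 14767 - 8893 = 5874$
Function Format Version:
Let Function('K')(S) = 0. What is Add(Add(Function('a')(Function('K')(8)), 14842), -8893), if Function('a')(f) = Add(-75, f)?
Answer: 5874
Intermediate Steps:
Add(Add(Function('a')(Function('K')(8)), 14842), -8893) = Add(Add(Add(-75, 0), 14842), -8893) = Add(Add(-75, 14842), -8893) = Add(14767, -8893) = 5874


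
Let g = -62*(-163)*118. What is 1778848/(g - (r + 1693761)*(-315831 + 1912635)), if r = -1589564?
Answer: -222356/20797624235 ≈ -1.0691e-5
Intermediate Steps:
g = 1192508 (g = 10106*118 = 1192508)
1778848/(g - (r + 1693761)*(-315831 + 1912635)) = 1778848/(1192508 - (-1589564 + 1693761)*(-315831 + 1912635)) = 1778848/(1192508 - 104197*1596804) = 1778848/(1192508 - 1*166382186388) = 1778848/(1192508 - 166382186388) = 1778848/(-166380993880) = 1778848*(-1/166380993880) = -222356/20797624235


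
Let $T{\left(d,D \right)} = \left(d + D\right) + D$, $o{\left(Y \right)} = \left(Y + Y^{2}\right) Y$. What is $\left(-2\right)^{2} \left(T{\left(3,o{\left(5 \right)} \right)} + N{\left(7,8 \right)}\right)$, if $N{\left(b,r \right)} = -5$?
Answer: $1192$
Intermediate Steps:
$o{\left(Y \right)} = Y \left(Y + Y^{2}\right)$
$T{\left(d,D \right)} = d + 2 D$ ($T{\left(d,D \right)} = \left(D + d\right) + D = d + 2 D$)
$\left(-2\right)^{2} \left(T{\left(3,o{\left(5 \right)} \right)} + N{\left(7,8 \right)}\right) = \left(-2\right)^{2} \left(\left(3 + 2 \cdot 5^{2} \left(1 + 5\right)\right) - 5\right) = 4 \left(\left(3 + 2 \cdot 25 \cdot 6\right) - 5\right) = 4 \left(\left(3 + 2 \cdot 150\right) - 5\right) = 4 \left(\left(3 + 300\right) - 5\right) = 4 \left(303 - 5\right) = 4 \cdot 298 = 1192$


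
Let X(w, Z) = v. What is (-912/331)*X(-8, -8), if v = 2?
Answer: -1824/331 ≈ -5.5106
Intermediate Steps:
X(w, Z) = 2
(-912/331)*X(-8, -8) = -912/331*2 = -1824/331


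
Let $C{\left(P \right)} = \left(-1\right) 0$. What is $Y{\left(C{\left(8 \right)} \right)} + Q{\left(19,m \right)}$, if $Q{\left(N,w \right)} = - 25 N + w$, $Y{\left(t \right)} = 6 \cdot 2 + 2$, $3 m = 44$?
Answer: $- \frac{1339}{3} \approx -446.33$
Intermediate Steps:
$m = \frac{44}{3}$ ($m = \frac{1}{3} \cdot 44 = \frac{44}{3} \approx 14.667$)
$C{\left(P \right)} = 0$
$Y{\left(t \right)} = 14$ ($Y{\left(t \right)} = 12 + 2 = 14$)
$Q{\left(N,w \right)} = w - 25 N$
$Y{\left(C{\left(8 \right)} \right)} + Q{\left(19,m \right)} = 14 + \left(\frac{44}{3} - 475\right) = 14 - \frac{1381}{3} = - \frac{1339}{3}$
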